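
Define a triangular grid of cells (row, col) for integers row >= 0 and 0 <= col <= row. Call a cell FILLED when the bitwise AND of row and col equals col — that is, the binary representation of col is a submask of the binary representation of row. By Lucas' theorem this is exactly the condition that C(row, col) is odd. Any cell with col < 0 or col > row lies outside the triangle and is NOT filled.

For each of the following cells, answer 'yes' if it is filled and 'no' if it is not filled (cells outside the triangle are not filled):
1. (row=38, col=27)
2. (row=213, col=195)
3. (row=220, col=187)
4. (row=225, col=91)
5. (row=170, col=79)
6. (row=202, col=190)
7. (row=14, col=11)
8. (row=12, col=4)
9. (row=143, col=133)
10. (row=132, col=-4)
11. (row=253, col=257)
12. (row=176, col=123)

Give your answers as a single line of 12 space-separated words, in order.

(38,27): row=0b100110, col=0b11011, row AND col = 0b10 = 2; 2 != 27 -> empty
(213,195): row=0b11010101, col=0b11000011, row AND col = 0b11000001 = 193; 193 != 195 -> empty
(220,187): row=0b11011100, col=0b10111011, row AND col = 0b10011000 = 152; 152 != 187 -> empty
(225,91): row=0b11100001, col=0b1011011, row AND col = 0b1000001 = 65; 65 != 91 -> empty
(170,79): row=0b10101010, col=0b1001111, row AND col = 0b1010 = 10; 10 != 79 -> empty
(202,190): row=0b11001010, col=0b10111110, row AND col = 0b10001010 = 138; 138 != 190 -> empty
(14,11): row=0b1110, col=0b1011, row AND col = 0b1010 = 10; 10 != 11 -> empty
(12,4): row=0b1100, col=0b100, row AND col = 0b100 = 4; 4 == 4 -> filled
(143,133): row=0b10001111, col=0b10000101, row AND col = 0b10000101 = 133; 133 == 133 -> filled
(132,-4): col outside [0, 132] -> not filled
(253,257): col outside [0, 253] -> not filled
(176,123): row=0b10110000, col=0b1111011, row AND col = 0b110000 = 48; 48 != 123 -> empty

Answer: no no no no no no no yes yes no no no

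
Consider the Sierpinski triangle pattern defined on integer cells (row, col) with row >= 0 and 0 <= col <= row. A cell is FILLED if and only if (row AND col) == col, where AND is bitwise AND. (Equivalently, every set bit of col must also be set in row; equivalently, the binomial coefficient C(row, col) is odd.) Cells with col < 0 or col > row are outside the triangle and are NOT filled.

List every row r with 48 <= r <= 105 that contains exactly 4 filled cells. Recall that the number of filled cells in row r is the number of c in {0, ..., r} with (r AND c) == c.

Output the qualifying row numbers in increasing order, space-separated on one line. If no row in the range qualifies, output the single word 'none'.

Row r has 2^popcount(r) filled cells, so we need popcount(r) = log2(4) = 2.
Scan r = 48..105 and keep those with exactly 2 one-bits:
r=48=110000 popcount=2 -> KEEP
r=49=110001 popcount=3 -> skip
r=50=110010 popcount=3 -> skip
r=51=110011 popcount=4 -> skip
r=52=110100 popcount=3 -> skip
r=53=110101 popcount=4 -> skip
r=54=110110 popcount=4 -> skip
r=55=110111 popcount=5 -> skip
r=56=111000 popcount=3 -> skip
r=57=111001 popcount=4 -> skip
r=58=111010 popcount=4 -> skip
r=59=111011 popcount=5 -> skip
r=60=111100 popcount=4 -> skip
r=61=111101 popcount=5 -> skip
r=62=111110 popcount=5 -> skip
r=63=111111 popcount=6 -> skip
r=64=1000000 popcount=1 -> skip
r=65=1000001 popcount=2 -> KEEP
r=66=1000010 popcount=2 -> KEEP
r=67=1000011 popcount=3 -> skip
r=68=1000100 popcount=2 -> KEEP
r=69=1000101 popcount=3 -> skip
r=70=1000110 popcount=3 -> skip
r=71=1000111 popcount=4 -> skip
r=72=1001000 popcount=2 -> KEEP
r=73=1001001 popcount=3 -> skip
r=74=1001010 popcount=3 -> skip
r=75=1001011 popcount=4 -> skip
r=76=1001100 popcount=3 -> skip
r=77=1001101 popcount=4 -> skip
r=78=1001110 popcount=4 -> skip
r=79=1001111 popcount=5 -> skip
r=80=1010000 popcount=2 -> KEEP
r=81=1010001 popcount=3 -> skip
r=82=1010010 popcount=3 -> skip
r=83=1010011 popcount=4 -> skip
r=84=1010100 popcount=3 -> skip
r=85=1010101 popcount=4 -> skip
r=86=1010110 popcount=4 -> skip
r=87=1010111 popcount=5 -> skip
r=88=1011000 popcount=3 -> skip
r=89=1011001 popcount=4 -> skip
r=90=1011010 popcount=4 -> skip
r=91=1011011 popcount=5 -> skip
r=92=1011100 popcount=4 -> skip
r=93=1011101 popcount=5 -> skip
r=94=1011110 popcount=5 -> skip
r=95=1011111 popcount=6 -> skip
r=96=1100000 popcount=2 -> KEEP
r=97=1100001 popcount=3 -> skip
r=98=1100010 popcount=3 -> skip
r=99=1100011 popcount=4 -> skip
r=100=1100100 popcount=3 -> skip
r=101=1100101 popcount=4 -> skip
r=102=1100110 popcount=4 -> skip
r=103=1100111 popcount=5 -> skip
r=104=1101000 popcount=3 -> skip
r=105=1101001 popcount=4 -> skip
Kept rows: 48 65 66 68 72 80 96

Answer: 48 65 66 68 72 80 96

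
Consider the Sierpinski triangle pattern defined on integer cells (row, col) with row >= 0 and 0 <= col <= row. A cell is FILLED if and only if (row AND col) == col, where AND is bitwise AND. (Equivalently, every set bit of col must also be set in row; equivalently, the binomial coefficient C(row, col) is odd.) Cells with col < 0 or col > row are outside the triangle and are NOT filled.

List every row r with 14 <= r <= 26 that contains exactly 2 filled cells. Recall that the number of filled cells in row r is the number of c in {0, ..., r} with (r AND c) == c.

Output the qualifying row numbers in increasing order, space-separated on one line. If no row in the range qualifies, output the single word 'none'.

Answer: 16

Derivation:
Row r has 2^popcount(r) filled cells, so we need popcount(r) = log2(2) = 1.
Scan r = 14..26 and keep those with exactly 1 one-bits:
r=14=1110 popcount=3 -> skip
r=15=1111 popcount=4 -> skip
r=16=10000 popcount=1 -> KEEP
r=17=10001 popcount=2 -> skip
r=18=10010 popcount=2 -> skip
r=19=10011 popcount=3 -> skip
r=20=10100 popcount=2 -> skip
r=21=10101 popcount=3 -> skip
r=22=10110 popcount=3 -> skip
r=23=10111 popcount=4 -> skip
r=24=11000 popcount=2 -> skip
r=25=11001 popcount=3 -> skip
r=26=11010 popcount=3 -> skip
Kept rows: 16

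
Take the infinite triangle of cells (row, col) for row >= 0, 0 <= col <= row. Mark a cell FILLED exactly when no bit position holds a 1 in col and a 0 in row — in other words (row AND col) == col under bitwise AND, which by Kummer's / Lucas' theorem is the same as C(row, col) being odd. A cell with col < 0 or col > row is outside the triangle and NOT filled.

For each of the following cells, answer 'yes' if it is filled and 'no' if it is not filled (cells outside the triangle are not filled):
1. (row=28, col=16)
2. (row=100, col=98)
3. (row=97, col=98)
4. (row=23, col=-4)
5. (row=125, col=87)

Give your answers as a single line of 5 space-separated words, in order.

(28,16): row=0b11100, col=0b10000, row AND col = 0b10000 = 16; 16 == 16 -> filled
(100,98): row=0b1100100, col=0b1100010, row AND col = 0b1100000 = 96; 96 != 98 -> empty
(97,98): col outside [0, 97] -> not filled
(23,-4): col outside [0, 23] -> not filled
(125,87): row=0b1111101, col=0b1010111, row AND col = 0b1010101 = 85; 85 != 87 -> empty

Answer: yes no no no no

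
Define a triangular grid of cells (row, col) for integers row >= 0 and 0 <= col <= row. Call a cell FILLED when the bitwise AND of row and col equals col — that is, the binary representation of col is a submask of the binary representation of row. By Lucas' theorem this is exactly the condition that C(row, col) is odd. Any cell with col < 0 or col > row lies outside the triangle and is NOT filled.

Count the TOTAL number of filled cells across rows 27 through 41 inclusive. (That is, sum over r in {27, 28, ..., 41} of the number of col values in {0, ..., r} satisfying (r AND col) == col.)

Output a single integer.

r27=11011 pc4: +16 =16
r28=11100 pc3: +8 =24
r29=11101 pc4: +16 =40
r30=11110 pc4: +16 =56
r31=11111 pc5: +32 =88
r32=100000 pc1: +2 =90
r33=100001 pc2: +4 =94
r34=100010 pc2: +4 =98
r35=100011 pc3: +8 =106
r36=100100 pc2: +4 =110
r37=100101 pc3: +8 =118
r38=100110 pc3: +8 =126
r39=100111 pc4: +16 =142
r40=101000 pc2: +4 =146
r41=101001 pc3: +8 =154

Answer: 154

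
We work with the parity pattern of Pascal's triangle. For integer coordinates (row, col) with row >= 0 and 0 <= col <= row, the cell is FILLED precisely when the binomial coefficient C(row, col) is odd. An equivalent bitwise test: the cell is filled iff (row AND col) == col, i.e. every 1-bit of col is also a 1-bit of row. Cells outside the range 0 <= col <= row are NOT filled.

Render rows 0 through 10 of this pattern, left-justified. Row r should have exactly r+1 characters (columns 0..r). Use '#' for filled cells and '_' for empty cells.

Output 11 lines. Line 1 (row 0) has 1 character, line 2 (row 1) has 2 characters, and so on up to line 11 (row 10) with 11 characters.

r0=0: #
r1=1: ##
r2=10: #_#
r3=11: ####
r4=100: #___#
r5=101: ##__##
r6=110: #_#_#_#
r7=111: ########
r8=1000: #_______#
r9=1001: ##______##
r10=1010: #_#_____#_#

Answer: #
##
#_#
####
#___#
##__##
#_#_#_#
########
#_______#
##______##
#_#_____#_#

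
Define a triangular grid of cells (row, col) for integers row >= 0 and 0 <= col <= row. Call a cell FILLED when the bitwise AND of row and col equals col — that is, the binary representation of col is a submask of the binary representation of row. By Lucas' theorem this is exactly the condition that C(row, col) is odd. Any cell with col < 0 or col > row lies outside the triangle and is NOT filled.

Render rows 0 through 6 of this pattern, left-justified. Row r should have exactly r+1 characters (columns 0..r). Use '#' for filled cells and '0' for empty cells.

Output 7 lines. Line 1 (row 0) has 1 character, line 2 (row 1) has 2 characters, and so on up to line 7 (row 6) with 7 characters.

Answer: #
##
#0#
####
#000#
##00##
#0#0#0#

Derivation:
r0=0: #
r1=1: ##
r2=10: #0#
r3=11: ####
r4=100: #000#
r5=101: ##00##
r6=110: #0#0#0#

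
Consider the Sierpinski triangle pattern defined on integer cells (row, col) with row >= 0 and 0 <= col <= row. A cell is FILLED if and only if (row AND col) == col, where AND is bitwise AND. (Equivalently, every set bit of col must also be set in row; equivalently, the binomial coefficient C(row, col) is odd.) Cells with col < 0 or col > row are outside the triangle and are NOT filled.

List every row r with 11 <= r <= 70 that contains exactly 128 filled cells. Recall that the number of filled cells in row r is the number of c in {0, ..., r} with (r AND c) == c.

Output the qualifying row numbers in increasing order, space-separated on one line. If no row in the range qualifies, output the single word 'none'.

Answer: none

Derivation:
Row r has 2^popcount(r) filled cells, so we need popcount(r) = log2(128) = 7.
Scan r = 11..70 and keep those with exactly 7 one-bits:
r=11=1011 popcount=3 -> skip
r=12=1100 popcount=2 -> skip
r=13=1101 popcount=3 -> skip
r=14=1110 popcount=3 -> skip
r=15=1111 popcount=4 -> skip
r=16=10000 popcount=1 -> skip
r=17=10001 popcount=2 -> skip
r=18=10010 popcount=2 -> skip
r=19=10011 popcount=3 -> skip
r=20=10100 popcount=2 -> skip
r=21=10101 popcount=3 -> skip
r=22=10110 popcount=3 -> skip
r=23=10111 popcount=4 -> skip
r=24=11000 popcount=2 -> skip
r=25=11001 popcount=3 -> skip
r=26=11010 popcount=3 -> skip
r=27=11011 popcount=4 -> skip
r=28=11100 popcount=3 -> skip
r=29=11101 popcount=4 -> skip
r=30=11110 popcount=4 -> skip
r=31=11111 popcount=5 -> skip
r=32=100000 popcount=1 -> skip
r=33=100001 popcount=2 -> skip
r=34=100010 popcount=2 -> skip
r=35=100011 popcount=3 -> skip
r=36=100100 popcount=2 -> skip
r=37=100101 popcount=3 -> skip
r=38=100110 popcount=3 -> skip
r=39=100111 popcount=4 -> skip
r=40=101000 popcount=2 -> skip
r=41=101001 popcount=3 -> skip
r=42=101010 popcount=3 -> skip
r=43=101011 popcount=4 -> skip
r=44=101100 popcount=3 -> skip
r=45=101101 popcount=4 -> skip
r=46=101110 popcount=4 -> skip
r=47=101111 popcount=5 -> skip
r=48=110000 popcount=2 -> skip
r=49=110001 popcount=3 -> skip
r=50=110010 popcount=3 -> skip
r=51=110011 popcount=4 -> skip
r=52=110100 popcount=3 -> skip
r=53=110101 popcount=4 -> skip
r=54=110110 popcount=4 -> skip
r=55=110111 popcount=5 -> skip
r=56=111000 popcount=3 -> skip
r=57=111001 popcount=4 -> skip
r=58=111010 popcount=4 -> skip
r=59=111011 popcount=5 -> skip
r=60=111100 popcount=4 -> skip
r=61=111101 popcount=5 -> skip
r=62=111110 popcount=5 -> skip
r=63=111111 popcount=6 -> skip
r=64=1000000 popcount=1 -> skip
r=65=1000001 popcount=2 -> skip
r=66=1000010 popcount=2 -> skip
r=67=1000011 popcount=3 -> skip
r=68=1000100 popcount=2 -> skip
r=69=1000101 popcount=3 -> skip
r=70=1000110 popcount=3 -> skip
Kept rows: none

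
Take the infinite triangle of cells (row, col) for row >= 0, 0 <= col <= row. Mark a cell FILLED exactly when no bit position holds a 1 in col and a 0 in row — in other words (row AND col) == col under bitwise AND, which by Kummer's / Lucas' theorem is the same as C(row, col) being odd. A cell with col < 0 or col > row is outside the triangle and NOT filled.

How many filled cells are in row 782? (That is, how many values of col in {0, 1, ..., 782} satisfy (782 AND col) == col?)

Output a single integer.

782 in binary = 1100001110
popcount(782) = number of 1-bits in 1100001110 = 5
A col c satisfies (782 AND c) == c iff every set bit of c is also set in 782; each of the 5 set bits of 782 can independently be on or off in c.
count = 2^5 = 32

Answer: 32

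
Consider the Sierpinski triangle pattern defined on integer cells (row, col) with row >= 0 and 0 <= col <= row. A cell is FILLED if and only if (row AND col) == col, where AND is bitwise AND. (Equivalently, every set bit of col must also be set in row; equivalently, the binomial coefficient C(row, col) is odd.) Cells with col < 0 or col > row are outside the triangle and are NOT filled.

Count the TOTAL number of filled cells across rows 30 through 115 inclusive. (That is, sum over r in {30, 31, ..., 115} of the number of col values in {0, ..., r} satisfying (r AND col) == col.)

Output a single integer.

r30=11110 pc4: +16 =16
r31=11111 pc5: +32 =48
r32=100000 pc1: +2 =50
r33=100001 pc2: +4 =54
r34=100010 pc2: +4 =58
r35=100011 pc3: +8 =66
r36=100100 pc2: +4 =70
r37=100101 pc3: +8 =78
r38=100110 pc3: +8 =86
r39=100111 pc4: +16 =102
r40=101000 pc2: +4 =106
r41=101001 pc3: +8 =114
r42=101010 pc3: +8 =122
r43=101011 pc4: +16 =138
r44=101100 pc3: +8 =146
r45=101101 pc4: +16 =162
r46=101110 pc4: +16 =178
r47=101111 pc5: +32 =210
r48=110000 pc2: +4 =214
r49=110001 pc3: +8 =222
r50=110010 pc3: +8 =230
r51=110011 pc4: +16 =246
r52=110100 pc3: +8 =254
r53=110101 pc4: +16 =270
r54=110110 pc4: +16 =286
r55=110111 pc5: +32 =318
r56=111000 pc3: +8 =326
r57=111001 pc4: +16 =342
r58=111010 pc4: +16 =358
r59=111011 pc5: +32 =390
r60=111100 pc4: +16 =406
r61=111101 pc5: +32 =438
r62=111110 pc5: +32 =470
r63=111111 pc6: +64 =534
r64=1000000 pc1: +2 =536
r65=1000001 pc2: +4 =540
r66=1000010 pc2: +4 =544
r67=1000011 pc3: +8 =552
r68=1000100 pc2: +4 =556
r69=1000101 pc3: +8 =564
r70=1000110 pc3: +8 =572
r71=1000111 pc4: +16 =588
r72=1001000 pc2: +4 =592
r73=1001001 pc3: +8 =600
r74=1001010 pc3: +8 =608
r75=1001011 pc4: +16 =624
r76=1001100 pc3: +8 =632
r77=1001101 pc4: +16 =648
r78=1001110 pc4: +16 =664
r79=1001111 pc5: +32 =696
r80=1010000 pc2: +4 =700
r81=1010001 pc3: +8 =708
r82=1010010 pc3: +8 =716
r83=1010011 pc4: +16 =732
r84=1010100 pc3: +8 =740
r85=1010101 pc4: +16 =756
r86=1010110 pc4: +16 =772
r87=1010111 pc5: +32 =804
r88=1011000 pc3: +8 =812
r89=1011001 pc4: +16 =828
r90=1011010 pc4: +16 =844
r91=1011011 pc5: +32 =876
r92=1011100 pc4: +16 =892
r93=1011101 pc5: +32 =924
r94=1011110 pc5: +32 =956
r95=1011111 pc6: +64 =1020
r96=1100000 pc2: +4 =1024
r97=1100001 pc3: +8 =1032
r98=1100010 pc3: +8 =1040
r99=1100011 pc4: +16 =1056
r100=1100100 pc3: +8 =1064
r101=1100101 pc4: +16 =1080
r102=1100110 pc4: +16 =1096
r103=1100111 pc5: +32 =1128
r104=1101000 pc3: +8 =1136
r105=1101001 pc4: +16 =1152
r106=1101010 pc4: +16 =1168
r107=1101011 pc5: +32 =1200
r108=1101100 pc4: +16 =1216
r109=1101101 pc5: +32 =1248
r110=1101110 pc5: +32 =1280
r111=1101111 pc6: +64 =1344
r112=1110000 pc3: +8 =1352
r113=1110001 pc4: +16 =1368
r114=1110010 pc4: +16 =1384
r115=1110011 pc5: +32 =1416

Answer: 1416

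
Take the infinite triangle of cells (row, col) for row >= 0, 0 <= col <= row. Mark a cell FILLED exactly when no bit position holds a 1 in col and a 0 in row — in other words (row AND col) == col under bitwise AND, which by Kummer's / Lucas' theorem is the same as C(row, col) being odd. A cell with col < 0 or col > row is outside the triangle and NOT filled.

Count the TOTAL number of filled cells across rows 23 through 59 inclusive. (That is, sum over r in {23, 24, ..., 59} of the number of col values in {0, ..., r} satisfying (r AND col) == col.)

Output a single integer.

r23=10111 pc4: +16 =16
r24=11000 pc2: +4 =20
r25=11001 pc3: +8 =28
r26=11010 pc3: +8 =36
r27=11011 pc4: +16 =52
r28=11100 pc3: +8 =60
r29=11101 pc4: +16 =76
r30=11110 pc4: +16 =92
r31=11111 pc5: +32 =124
r32=100000 pc1: +2 =126
r33=100001 pc2: +4 =130
r34=100010 pc2: +4 =134
r35=100011 pc3: +8 =142
r36=100100 pc2: +4 =146
r37=100101 pc3: +8 =154
r38=100110 pc3: +8 =162
r39=100111 pc4: +16 =178
r40=101000 pc2: +4 =182
r41=101001 pc3: +8 =190
r42=101010 pc3: +8 =198
r43=101011 pc4: +16 =214
r44=101100 pc3: +8 =222
r45=101101 pc4: +16 =238
r46=101110 pc4: +16 =254
r47=101111 pc5: +32 =286
r48=110000 pc2: +4 =290
r49=110001 pc3: +8 =298
r50=110010 pc3: +8 =306
r51=110011 pc4: +16 =322
r52=110100 pc3: +8 =330
r53=110101 pc4: +16 =346
r54=110110 pc4: +16 =362
r55=110111 pc5: +32 =394
r56=111000 pc3: +8 =402
r57=111001 pc4: +16 =418
r58=111010 pc4: +16 =434
r59=111011 pc5: +32 =466

Answer: 466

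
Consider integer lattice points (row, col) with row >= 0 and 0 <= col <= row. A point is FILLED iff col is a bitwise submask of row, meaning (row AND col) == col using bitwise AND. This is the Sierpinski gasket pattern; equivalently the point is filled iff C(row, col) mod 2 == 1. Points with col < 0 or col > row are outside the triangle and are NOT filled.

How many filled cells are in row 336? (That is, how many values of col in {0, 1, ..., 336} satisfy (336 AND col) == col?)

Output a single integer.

336 in binary = 101010000
popcount(336) = number of 1-bits in 101010000 = 3
A col c satisfies (336 AND c) == c iff every set bit of c is also set in 336; each of the 3 set bits of 336 can independently be on or off in c.
count = 2^3 = 8

Answer: 8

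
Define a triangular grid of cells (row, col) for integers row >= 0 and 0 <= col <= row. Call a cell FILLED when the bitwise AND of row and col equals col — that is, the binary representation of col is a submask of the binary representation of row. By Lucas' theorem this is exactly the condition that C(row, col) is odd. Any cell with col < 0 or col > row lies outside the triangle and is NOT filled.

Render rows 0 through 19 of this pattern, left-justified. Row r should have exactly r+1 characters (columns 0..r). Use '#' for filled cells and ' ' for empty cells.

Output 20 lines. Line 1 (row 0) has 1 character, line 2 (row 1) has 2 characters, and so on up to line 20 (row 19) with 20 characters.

Answer: #
##
# #
####
#   #
##  ##
# # # #
########
#       #
##      ##
# #     # #
####    ####
#   #   #   #
##  ##  ##  ##
# # # # # # # #
################
#               #
##              ##
# #             # #
####            ####

Derivation:
r0=0: #
r1=1: ##
r2=10: # #
r3=11: ####
r4=100: #   #
r5=101: ##  ##
r6=110: # # # #
r7=111: ########
r8=1000: #       #
r9=1001: ##      ##
r10=1010: # #     # #
r11=1011: ####    ####
r12=1100: #   #   #   #
r13=1101: ##  ##  ##  ##
r14=1110: # # # # # # # #
r15=1111: ################
r16=10000: #               #
r17=10001: ##              ##
r18=10010: # #             # #
r19=10011: ####            ####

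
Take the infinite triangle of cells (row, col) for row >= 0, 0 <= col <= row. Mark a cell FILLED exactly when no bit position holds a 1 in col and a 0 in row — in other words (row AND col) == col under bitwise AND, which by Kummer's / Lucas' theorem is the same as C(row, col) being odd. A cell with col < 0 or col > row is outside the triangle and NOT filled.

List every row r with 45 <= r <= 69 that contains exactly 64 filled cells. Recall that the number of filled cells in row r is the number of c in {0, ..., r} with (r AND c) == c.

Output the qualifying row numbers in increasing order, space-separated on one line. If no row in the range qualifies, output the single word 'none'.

Row r has 2^popcount(r) filled cells, so we need popcount(r) = log2(64) = 6.
Scan r = 45..69 and keep those with exactly 6 one-bits:
r=45=101101 popcount=4 -> skip
r=46=101110 popcount=4 -> skip
r=47=101111 popcount=5 -> skip
r=48=110000 popcount=2 -> skip
r=49=110001 popcount=3 -> skip
r=50=110010 popcount=3 -> skip
r=51=110011 popcount=4 -> skip
r=52=110100 popcount=3 -> skip
r=53=110101 popcount=4 -> skip
r=54=110110 popcount=4 -> skip
r=55=110111 popcount=5 -> skip
r=56=111000 popcount=3 -> skip
r=57=111001 popcount=4 -> skip
r=58=111010 popcount=4 -> skip
r=59=111011 popcount=5 -> skip
r=60=111100 popcount=4 -> skip
r=61=111101 popcount=5 -> skip
r=62=111110 popcount=5 -> skip
r=63=111111 popcount=6 -> KEEP
r=64=1000000 popcount=1 -> skip
r=65=1000001 popcount=2 -> skip
r=66=1000010 popcount=2 -> skip
r=67=1000011 popcount=3 -> skip
r=68=1000100 popcount=2 -> skip
r=69=1000101 popcount=3 -> skip
Kept rows: 63

Answer: 63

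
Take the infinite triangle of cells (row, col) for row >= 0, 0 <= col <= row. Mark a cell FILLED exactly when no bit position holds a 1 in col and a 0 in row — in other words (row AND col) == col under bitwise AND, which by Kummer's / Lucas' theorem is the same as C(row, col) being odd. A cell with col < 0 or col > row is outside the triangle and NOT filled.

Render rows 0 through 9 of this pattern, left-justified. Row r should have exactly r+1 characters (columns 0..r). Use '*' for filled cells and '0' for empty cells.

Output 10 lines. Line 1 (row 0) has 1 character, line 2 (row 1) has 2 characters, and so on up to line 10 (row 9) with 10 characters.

r0=0: *
r1=1: **
r2=10: *0*
r3=11: ****
r4=100: *000*
r5=101: **00**
r6=110: *0*0*0*
r7=111: ********
r8=1000: *0000000*
r9=1001: **000000**

Answer: *
**
*0*
****
*000*
**00**
*0*0*0*
********
*0000000*
**000000**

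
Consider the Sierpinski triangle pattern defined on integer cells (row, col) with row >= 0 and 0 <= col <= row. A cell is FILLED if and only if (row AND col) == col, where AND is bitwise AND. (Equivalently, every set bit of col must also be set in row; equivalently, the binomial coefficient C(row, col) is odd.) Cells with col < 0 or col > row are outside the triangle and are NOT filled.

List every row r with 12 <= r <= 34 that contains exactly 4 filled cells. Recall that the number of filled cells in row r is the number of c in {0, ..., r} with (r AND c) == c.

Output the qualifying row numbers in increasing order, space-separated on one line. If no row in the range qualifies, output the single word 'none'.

Answer: 12 17 18 20 24 33 34

Derivation:
Row r has 2^popcount(r) filled cells, so we need popcount(r) = log2(4) = 2.
Scan r = 12..34 and keep those with exactly 2 one-bits:
r=12=1100 popcount=2 -> KEEP
r=13=1101 popcount=3 -> skip
r=14=1110 popcount=3 -> skip
r=15=1111 popcount=4 -> skip
r=16=10000 popcount=1 -> skip
r=17=10001 popcount=2 -> KEEP
r=18=10010 popcount=2 -> KEEP
r=19=10011 popcount=3 -> skip
r=20=10100 popcount=2 -> KEEP
r=21=10101 popcount=3 -> skip
r=22=10110 popcount=3 -> skip
r=23=10111 popcount=4 -> skip
r=24=11000 popcount=2 -> KEEP
r=25=11001 popcount=3 -> skip
r=26=11010 popcount=3 -> skip
r=27=11011 popcount=4 -> skip
r=28=11100 popcount=3 -> skip
r=29=11101 popcount=4 -> skip
r=30=11110 popcount=4 -> skip
r=31=11111 popcount=5 -> skip
r=32=100000 popcount=1 -> skip
r=33=100001 popcount=2 -> KEEP
r=34=100010 popcount=2 -> KEEP
Kept rows: 12 17 18 20 24 33 34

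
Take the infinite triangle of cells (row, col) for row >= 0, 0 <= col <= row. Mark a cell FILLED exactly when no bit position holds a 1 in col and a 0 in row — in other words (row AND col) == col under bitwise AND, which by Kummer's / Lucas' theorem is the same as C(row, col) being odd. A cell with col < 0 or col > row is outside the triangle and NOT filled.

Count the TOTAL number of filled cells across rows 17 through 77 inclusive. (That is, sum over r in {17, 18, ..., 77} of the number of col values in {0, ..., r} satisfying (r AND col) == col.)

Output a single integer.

r17=10001 pc2: +4 =4
r18=10010 pc2: +4 =8
r19=10011 pc3: +8 =16
r20=10100 pc2: +4 =20
r21=10101 pc3: +8 =28
r22=10110 pc3: +8 =36
r23=10111 pc4: +16 =52
r24=11000 pc2: +4 =56
r25=11001 pc3: +8 =64
r26=11010 pc3: +8 =72
r27=11011 pc4: +16 =88
r28=11100 pc3: +8 =96
r29=11101 pc4: +16 =112
r30=11110 pc4: +16 =128
r31=11111 pc5: +32 =160
r32=100000 pc1: +2 =162
r33=100001 pc2: +4 =166
r34=100010 pc2: +4 =170
r35=100011 pc3: +8 =178
r36=100100 pc2: +4 =182
r37=100101 pc3: +8 =190
r38=100110 pc3: +8 =198
r39=100111 pc4: +16 =214
r40=101000 pc2: +4 =218
r41=101001 pc3: +8 =226
r42=101010 pc3: +8 =234
r43=101011 pc4: +16 =250
r44=101100 pc3: +8 =258
r45=101101 pc4: +16 =274
r46=101110 pc4: +16 =290
r47=101111 pc5: +32 =322
r48=110000 pc2: +4 =326
r49=110001 pc3: +8 =334
r50=110010 pc3: +8 =342
r51=110011 pc4: +16 =358
r52=110100 pc3: +8 =366
r53=110101 pc4: +16 =382
r54=110110 pc4: +16 =398
r55=110111 pc5: +32 =430
r56=111000 pc3: +8 =438
r57=111001 pc4: +16 =454
r58=111010 pc4: +16 =470
r59=111011 pc5: +32 =502
r60=111100 pc4: +16 =518
r61=111101 pc5: +32 =550
r62=111110 pc5: +32 =582
r63=111111 pc6: +64 =646
r64=1000000 pc1: +2 =648
r65=1000001 pc2: +4 =652
r66=1000010 pc2: +4 =656
r67=1000011 pc3: +8 =664
r68=1000100 pc2: +4 =668
r69=1000101 pc3: +8 =676
r70=1000110 pc3: +8 =684
r71=1000111 pc4: +16 =700
r72=1001000 pc2: +4 =704
r73=1001001 pc3: +8 =712
r74=1001010 pc3: +8 =720
r75=1001011 pc4: +16 =736
r76=1001100 pc3: +8 =744
r77=1001101 pc4: +16 =760

Answer: 760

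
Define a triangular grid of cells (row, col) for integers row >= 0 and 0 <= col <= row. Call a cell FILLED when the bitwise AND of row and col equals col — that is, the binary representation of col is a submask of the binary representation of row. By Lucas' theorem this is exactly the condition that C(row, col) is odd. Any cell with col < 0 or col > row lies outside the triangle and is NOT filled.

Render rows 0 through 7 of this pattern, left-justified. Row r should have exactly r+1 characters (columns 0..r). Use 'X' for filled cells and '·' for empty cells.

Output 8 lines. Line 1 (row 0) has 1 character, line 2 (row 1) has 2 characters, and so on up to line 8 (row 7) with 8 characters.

r0=0: X
r1=1: XX
r2=10: X·X
r3=11: XXXX
r4=100: X···X
r5=101: XX··XX
r6=110: X·X·X·X
r7=111: XXXXXXXX

Answer: X
XX
X·X
XXXX
X···X
XX··XX
X·X·X·X
XXXXXXXX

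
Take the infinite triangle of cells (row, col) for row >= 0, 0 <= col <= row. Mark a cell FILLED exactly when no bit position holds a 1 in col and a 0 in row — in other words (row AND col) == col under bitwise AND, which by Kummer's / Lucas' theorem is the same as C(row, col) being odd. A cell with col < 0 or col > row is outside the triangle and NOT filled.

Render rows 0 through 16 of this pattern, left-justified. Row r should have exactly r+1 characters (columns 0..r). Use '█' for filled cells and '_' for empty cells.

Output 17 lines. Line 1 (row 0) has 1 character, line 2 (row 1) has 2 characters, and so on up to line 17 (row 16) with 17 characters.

r0=0: █
r1=1: ██
r2=10: █_█
r3=11: ████
r4=100: █___█
r5=101: ██__██
r6=110: █_█_█_█
r7=111: ████████
r8=1000: █_______█
r9=1001: ██______██
r10=1010: █_█_____█_█
r11=1011: ████____████
r12=1100: █___█___█___█
r13=1101: ██__██__██__██
r14=1110: █_█_█_█_█_█_█_█
r15=1111: ████████████████
r16=10000: █_______________█

Answer: █
██
█_█
████
█___█
██__██
█_█_█_█
████████
█_______█
██______██
█_█_____█_█
████____████
█___█___█___█
██__██__██__██
█_█_█_█_█_█_█_█
████████████████
█_______________█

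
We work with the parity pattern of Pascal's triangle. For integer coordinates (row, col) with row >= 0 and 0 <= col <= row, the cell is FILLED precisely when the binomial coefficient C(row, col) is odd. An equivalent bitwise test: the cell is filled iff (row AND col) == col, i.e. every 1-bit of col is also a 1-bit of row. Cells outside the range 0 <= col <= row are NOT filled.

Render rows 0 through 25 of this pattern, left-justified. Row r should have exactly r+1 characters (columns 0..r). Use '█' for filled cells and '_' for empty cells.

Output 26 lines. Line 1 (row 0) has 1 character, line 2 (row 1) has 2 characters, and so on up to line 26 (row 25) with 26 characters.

Answer: █
██
█_█
████
█___█
██__██
█_█_█_█
████████
█_______█
██______██
█_█_____█_█
████____████
█___█___█___█
██__██__██__██
█_█_█_█_█_█_█_█
████████████████
█_______________█
██______________██
█_█_____________█_█
████____________████
█___█___________█___█
██__██__________██__██
█_█_█_█_________█_█_█_█
████████________████████
█_______█_______█_______█
██______██______██______██

Derivation:
r0=0: █
r1=1: ██
r2=10: █_█
r3=11: ████
r4=100: █___█
r5=101: ██__██
r6=110: █_█_█_█
r7=111: ████████
r8=1000: █_______█
r9=1001: ██______██
r10=1010: █_█_____█_█
r11=1011: ████____████
r12=1100: █___█___█___█
r13=1101: ██__██__██__██
r14=1110: █_█_█_█_█_█_█_█
r15=1111: ████████████████
r16=10000: █_______________█
r17=10001: ██______________██
r18=10010: █_█_____________█_█
r19=10011: ████____________████
r20=10100: █___█___________█___█
r21=10101: ██__██__________██__██
r22=10110: █_█_█_█_________█_█_█_█
r23=10111: ████████________████████
r24=11000: █_______█_______█_______█
r25=11001: ██______██______██______██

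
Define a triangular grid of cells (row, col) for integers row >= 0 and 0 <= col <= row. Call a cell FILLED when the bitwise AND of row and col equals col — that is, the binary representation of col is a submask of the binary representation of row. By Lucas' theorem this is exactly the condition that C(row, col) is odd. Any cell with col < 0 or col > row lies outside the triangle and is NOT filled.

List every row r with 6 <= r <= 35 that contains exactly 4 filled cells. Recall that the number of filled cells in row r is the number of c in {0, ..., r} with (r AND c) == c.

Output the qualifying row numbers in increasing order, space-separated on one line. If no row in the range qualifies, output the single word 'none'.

Row r has 2^popcount(r) filled cells, so we need popcount(r) = log2(4) = 2.
Scan r = 6..35 and keep those with exactly 2 one-bits:
r=6=110 popcount=2 -> KEEP
r=7=111 popcount=3 -> skip
r=8=1000 popcount=1 -> skip
r=9=1001 popcount=2 -> KEEP
r=10=1010 popcount=2 -> KEEP
r=11=1011 popcount=3 -> skip
r=12=1100 popcount=2 -> KEEP
r=13=1101 popcount=3 -> skip
r=14=1110 popcount=3 -> skip
r=15=1111 popcount=4 -> skip
r=16=10000 popcount=1 -> skip
r=17=10001 popcount=2 -> KEEP
r=18=10010 popcount=2 -> KEEP
r=19=10011 popcount=3 -> skip
r=20=10100 popcount=2 -> KEEP
r=21=10101 popcount=3 -> skip
r=22=10110 popcount=3 -> skip
r=23=10111 popcount=4 -> skip
r=24=11000 popcount=2 -> KEEP
r=25=11001 popcount=3 -> skip
r=26=11010 popcount=3 -> skip
r=27=11011 popcount=4 -> skip
r=28=11100 popcount=3 -> skip
r=29=11101 popcount=4 -> skip
r=30=11110 popcount=4 -> skip
r=31=11111 popcount=5 -> skip
r=32=100000 popcount=1 -> skip
r=33=100001 popcount=2 -> KEEP
r=34=100010 popcount=2 -> KEEP
r=35=100011 popcount=3 -> skip
Kept rows: 6 9 10 12 17 18 20 24 33 34

Answer: 6 9 10 12 17 18 20 24 33 34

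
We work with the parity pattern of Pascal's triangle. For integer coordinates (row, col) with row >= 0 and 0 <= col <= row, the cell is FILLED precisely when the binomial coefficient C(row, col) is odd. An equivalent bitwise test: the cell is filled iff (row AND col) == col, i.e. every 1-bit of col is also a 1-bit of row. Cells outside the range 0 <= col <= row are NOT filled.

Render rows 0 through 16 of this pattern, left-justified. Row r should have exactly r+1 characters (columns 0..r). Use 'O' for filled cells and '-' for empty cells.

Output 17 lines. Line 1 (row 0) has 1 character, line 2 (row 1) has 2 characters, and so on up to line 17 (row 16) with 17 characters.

Answer: O
OO
O-O
OOOO
O---O
OO--OO
O-O-O-O
OOOOOOOO
O-------O
OO------OO
O-O-----O-O
OOOO----OOOO
O---O---O---O
OO--OO--OO--OO
O-O-O-O-O-O-O-O
OOOOOOOOOOOOOOOO
O---------------O

Derivation:
r0=0: O
r1=1: OO
r2=10: O-O
r3=11: OOOO
r4=100: O---O
r5=101: OO--OO
r6=110: O-O-O-O
r7=111: OOOOOOOO
r8=1000: O-------O
r9=1001: OO------OO
r10=1010: O-O-----O-O
r11=1011: OOOO----OOOO
r12=1100: O---O---O---O
r13=1101: OO--OO--OO--OO
r14=1110: O-O-O-O-O-O-O-O
r15=1111: OOOOOOOOOOOOOOOO
r16=10000: O---------------O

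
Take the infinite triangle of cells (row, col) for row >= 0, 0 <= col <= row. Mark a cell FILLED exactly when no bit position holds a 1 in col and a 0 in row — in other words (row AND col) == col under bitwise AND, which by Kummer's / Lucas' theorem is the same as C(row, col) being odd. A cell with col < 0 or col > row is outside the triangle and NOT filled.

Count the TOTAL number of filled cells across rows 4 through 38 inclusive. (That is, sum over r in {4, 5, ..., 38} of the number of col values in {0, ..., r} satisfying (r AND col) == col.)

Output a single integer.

Answer: 272

Derivation:
r4=100 pc1: +2 =2
r5=101 pc2: +4 =6
r6=110 pc2: +4 =10
r7=111 pc3: +8 =18
r8=1000 pc1: +2 =20
r9=1001 pc2: +4 =24
r10=1010 pc2: +4 =28
r11=1011 pc3: +8 =36
r12=1100 pc2: +4 =40
r13=1101 pc3: +8 =48
r14=1110 pc3: +8 =56
r15=1111 pc4: +16 =72
r16=10000 pc1: +2 =74
r17=10001 pc2: +4 =78
r18=10010 pc2: +4 =82
r19=10011 pc3: +8 =90
r20=10100 pc2: +4 =94
r21=10101 pc3: +8 =102
r22=10110 pc3: +8 =110
r23=10111 pc4: +16 =126
r24=11000 pc2: +4 =130
r25=11001 pc3: +8 =138
r26=11010 pc3: +8 =146
r27=11011 pc4: +16 =162
r28=11100 pc3: +8 =170
r29=11101 pc4: +16 =186
r30=11110 pc4: +16 =202
r31=11111 pc5: +32 =234
r32=100000 pc1: +2 =236
r33=100001 pc2: +4 =240
r34=100010 pc2: +4 =244
r35=100011 pc3: +8 =252
r36=100100 pc2: +4 =256
r37=100101 pc3: +8 =264
r38=100110 pc3: +8 =272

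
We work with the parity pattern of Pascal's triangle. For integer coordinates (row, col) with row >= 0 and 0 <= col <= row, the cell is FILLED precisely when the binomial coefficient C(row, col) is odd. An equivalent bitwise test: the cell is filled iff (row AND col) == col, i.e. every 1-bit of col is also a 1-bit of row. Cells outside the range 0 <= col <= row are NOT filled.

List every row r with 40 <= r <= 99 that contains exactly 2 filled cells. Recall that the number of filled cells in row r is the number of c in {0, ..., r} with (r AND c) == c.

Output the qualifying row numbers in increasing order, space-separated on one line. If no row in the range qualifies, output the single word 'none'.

Answer: 64

Derivation:
Row r has 2^popcount(r) filled cells, so we need popcount(r) = log2(2) = 1.
Scan r = 40..99 and keep those with exactly 1 one-bits:
r=40=101000 popcount=2 -> skip
r=41=101001 popcount=3 -> skip
r=42=101010 popcount=3 -> skip
r=43=101011 popcount=4 -> skip
r=44=101100 popcount=3 -> skip
r=45=101101 popcount=4 -> skip
r=46=101110 popcount=4 -> skip
r=47=101111 popcount=5 -> skip
r=48=110000 popcount=2 -> skip
r=49=110001 popcount=3 -> skip
r=50=110010 popcount=3 -> skip
r=51=110011 popcount=4 -> skip
r=52=110100 popcount=3 -> skip
r=53=110101 popcount=4 -> skip
r=54=110110 popcount=4 -> skip
r=55=110111 popcount=5 -> skip
r=56=111000 popcount=3 -> skip
r=57=111001 popcount=4 -> skip
r=58=111010 popcount=4 -> skip
r=59=111011 popcount=5 -> skip
r=60=111100 popcount=4 -> skip
r=61=111101 popcount=5 -> skip
r=62=111110 popcount=5 -> skip
r=63=111111 popcount=6 -> skip
r=64=1000000 popcount=1 -> KEEP
r=65=1000001 popcount=2 -> skip
r=66=1000010 popcount=2 -> skip
r=67=1000011 popcount=3 -> skip
r=68=1000100 popcount=2 -> skip
r=69=1000101 popcount=3 -> skip
r=70=1000110 popcount=3 -> skip
r=71=1000111 popcount=4 -> skip
r=72=1001000 popcount=2 -> skip
r=73=1001001 popcount=3 -> skip
r=74=1001010 popcount=3 -> skip
r=75=1001011 popcount=4 -> skip
r=76=1001100 popcount=3 -> skip
r=77=1001101 popcount=4 -> skip
r=78=1001110 popcount=4 -> skip
r=79=1001111 popcount=5 -> skip
r=80=1010000 popcount=2 -> skip
r=81=1010001 popcount=3 -> skip
r=82=1010010 popcount=3 -> skip
r=83=1010011 popcount=4 -> skip
r=84=1010100 popcount=3 -> skip
r=85=1010101 popcount=4 -> skip
r=86=1010110 popcount=4 -> skip
r=87=1010111 popcount=5 -> skip
r=88=1011000 popcount=3 -> skip
r=89=1011001 popcount=4 -> skip
r=90=1011010 popcount=4 -> skip
r=91=1011011 popcount=5 -> skip
r=92=1011100 popcount=4 -> skip
r=93=1011101 popcount=5 -> skip
r=94=1011110 popcount=5 -> skip
r=95=1011111 popcount=6 -> skip
r=96=1100000 popcount=2 -> skip
r=97=1100001 popcount=3 -> skip
r=98=1100010 popcount=3 -> skip
r=99=1100011 popcount=4 -> skip
Kept rows: 64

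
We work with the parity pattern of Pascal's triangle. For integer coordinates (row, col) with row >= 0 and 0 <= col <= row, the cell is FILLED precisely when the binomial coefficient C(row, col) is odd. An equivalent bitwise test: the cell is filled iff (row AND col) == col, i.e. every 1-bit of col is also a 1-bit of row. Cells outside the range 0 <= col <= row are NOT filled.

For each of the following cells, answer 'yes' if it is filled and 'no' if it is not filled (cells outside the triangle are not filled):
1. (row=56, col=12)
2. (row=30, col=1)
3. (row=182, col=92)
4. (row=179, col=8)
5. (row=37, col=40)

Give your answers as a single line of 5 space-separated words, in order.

Answer: no no no no no

Derivation:
(56,12): row=0b111000, col=0b1100, row AND col = 0b1000 = 8; 8 != 12 -> empty
(30,1): row=0b11110, col=0b1, row AND col = 0b0 = 0; 0 != 1 -> empty
(182,92): row=0b10110110, col=0b1011100, row AND col = 0b10100 = 20; 20 != 92 -> empty
(179,8): row=0b10110011, col=0b1000, row AND col = 0b0 = 0; 0 != 8 -> empty
(37,40): col outside [0, 37] -> not filled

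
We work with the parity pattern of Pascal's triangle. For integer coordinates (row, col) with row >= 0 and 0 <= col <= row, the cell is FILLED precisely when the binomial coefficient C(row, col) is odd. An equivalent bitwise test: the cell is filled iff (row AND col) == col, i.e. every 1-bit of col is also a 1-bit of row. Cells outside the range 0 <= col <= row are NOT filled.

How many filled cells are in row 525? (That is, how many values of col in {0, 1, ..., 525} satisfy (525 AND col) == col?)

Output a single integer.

Answer: 16

Derivation:
525 in binary = 1000001101
popcount(525) = number of 1-bits in 1000001101 = 4
A col c satisfies (525 AND c) == c iff every set bit of c is also set in 525; each of the 4 set bits of 525 can independently be on or off in c.
count = 2^4 = 16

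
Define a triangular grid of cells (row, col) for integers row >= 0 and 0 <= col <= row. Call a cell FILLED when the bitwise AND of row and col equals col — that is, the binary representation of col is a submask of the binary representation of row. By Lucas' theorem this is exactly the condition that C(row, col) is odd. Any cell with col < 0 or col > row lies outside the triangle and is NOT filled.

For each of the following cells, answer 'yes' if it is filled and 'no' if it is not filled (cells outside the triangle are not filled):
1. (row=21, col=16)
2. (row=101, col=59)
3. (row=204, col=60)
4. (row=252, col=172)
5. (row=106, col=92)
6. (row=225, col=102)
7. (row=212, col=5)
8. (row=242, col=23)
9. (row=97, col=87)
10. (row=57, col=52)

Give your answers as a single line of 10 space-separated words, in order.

(21,16): row=0b10101, col=0b10000, row AND col = 0b10000 = 16; 16 == 16 -> filled
(101,59): row=0b1100101, col=0b111011, row AND col = 0b100001 = 33; 33 != 59 -> empty
(204,60): row=0b11001100, col=0b111100, row AND col = 0b1100 = 12; 12 != 60 -> empty
(252,172): row=0b11111100, col=0b10101100, row AND col = 0b10101100 = 172; 172 == 172 -> filled
(106,92): row=0b1101010, col=0b1011100, row AND col = 0b1001000 = 72; 72 != 92 -> empty
(225,102): row=0b11100001, col=0b1100110, row AND col = 0b1100000 = 96; 96 != 102 -> empty
(212,5): row=0b11010100, col=0b101, row AND col = 0b100 = 4; 4 != 5 -> empty
(242,23): row=0b11110010, col=0b10111, row AND col = 0b10010 = 18; 18 != 23 -> empty
(97,87): row=0b1100001, col=0b1010111, row AND col = 0b1000001 = 65; 65 != 87 -> empty
(57,52): row=0b111001, col=0b110100, row AND col = 0b110000 = 48; 48 != 52 -> empty

Answer: yes no no yes no no no no no no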